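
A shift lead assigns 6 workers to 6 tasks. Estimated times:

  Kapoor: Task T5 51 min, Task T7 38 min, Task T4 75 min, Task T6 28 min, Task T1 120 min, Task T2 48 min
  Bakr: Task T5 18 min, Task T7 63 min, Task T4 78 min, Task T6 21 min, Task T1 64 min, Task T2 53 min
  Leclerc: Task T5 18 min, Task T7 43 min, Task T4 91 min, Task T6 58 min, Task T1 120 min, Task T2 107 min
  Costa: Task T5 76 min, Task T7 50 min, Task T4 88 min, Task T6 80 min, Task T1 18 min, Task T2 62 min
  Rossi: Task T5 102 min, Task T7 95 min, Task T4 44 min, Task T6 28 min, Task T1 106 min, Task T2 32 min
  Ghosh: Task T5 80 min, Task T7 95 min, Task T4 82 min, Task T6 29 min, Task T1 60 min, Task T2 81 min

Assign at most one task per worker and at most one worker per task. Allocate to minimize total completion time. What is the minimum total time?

Minimum total: 200 min

Optimal: Kapoor→Task T7 (38 min), Bakr→Task T2 (53 min), Leclerc→Task T5 (18 min), Costa→Task T1 (18 min), Rossi→Task T4 (44 min), Ghosh→Task T6 (29 min) — total 38+53+18+18+44+29 = 200 min.
Column-greedy (each task in turn goes to its cheapest remaining worker) gives 254 min, worse by 54.
Checked against all permutations: 200 min is optimal.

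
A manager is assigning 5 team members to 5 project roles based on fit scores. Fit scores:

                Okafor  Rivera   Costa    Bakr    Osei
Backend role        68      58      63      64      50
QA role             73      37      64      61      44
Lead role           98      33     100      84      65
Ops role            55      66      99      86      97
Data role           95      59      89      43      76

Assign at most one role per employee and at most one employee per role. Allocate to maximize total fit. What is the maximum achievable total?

Max total: 411 pts

Optimal: Okafor→Data role (95 pts), Rivera→Backend role (58 pts), Costa→Lead role (100 pts), Bakr→QA role (61 pts), Osei→Ops role (97 pts) — total 95+58+100+61+97 = 411 pts.
Row-greedy (each employee in turn takes its best remaining role) gives 361 pts, worse by 50.
Next-best assignment: Okafor→Lead role, Rivera→Backend role, Costa→Data role, Bakr→QA role, Osei→Ops role = 403 pts.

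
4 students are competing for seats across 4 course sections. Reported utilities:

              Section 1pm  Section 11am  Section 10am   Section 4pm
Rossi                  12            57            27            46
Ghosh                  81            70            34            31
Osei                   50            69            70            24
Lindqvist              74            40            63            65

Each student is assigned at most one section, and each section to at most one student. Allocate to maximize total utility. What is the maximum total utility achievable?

This is the linear assignment problem.
Optimal: Rossi→Section 11am (57 points), Ghosh→Section 1pm (81 points), Osei→Section 10am (70 points), Lindqvist→Section 4pm (65 points) — total 57+81+70+65 = 273 points.
Column-greedy (each section in turn goes to its best remaining student) gives 259 points, worse by 14.
Swapping Osei↔Lindqvist (Osei→Section 4pm 24 points, Lindqvist→Section 10am 63 points) loses 48.

Max total: 273 points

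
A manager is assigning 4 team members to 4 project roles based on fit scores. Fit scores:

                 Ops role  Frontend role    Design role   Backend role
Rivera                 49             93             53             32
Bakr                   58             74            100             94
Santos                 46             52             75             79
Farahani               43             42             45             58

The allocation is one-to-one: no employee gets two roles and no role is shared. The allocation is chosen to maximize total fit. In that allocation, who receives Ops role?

This is a one-to-one assignment (maximum-weight bipartite matching).
Optimal: Rivera→Frontend role (93 pts), Bakr→Design role (100 pts), Santos→Backend role (79 pts), Farahani→Ops role (43 pts) — total 93+100+79+43 = 315 pts.
Column-greedy (each role in turn goes to its best remaining employee) gives 284 pts, worse by 31.
Next-best assignment: Rivera→Frontend role, Bakr→Backend role, Santos→Design role, Farahani→Ops role = 305 pts.
Swapping Farahani↔Santos (Farahani→Backend role 58 pts, Santos→Ops role 46 pts) loses 18.
Farahani's own top role is Backend role (58 pts), but forcing Farahani→Backend role and reassigning the rest optimally gives only 297 pts — worse by 18.

Farahani receives Ops role.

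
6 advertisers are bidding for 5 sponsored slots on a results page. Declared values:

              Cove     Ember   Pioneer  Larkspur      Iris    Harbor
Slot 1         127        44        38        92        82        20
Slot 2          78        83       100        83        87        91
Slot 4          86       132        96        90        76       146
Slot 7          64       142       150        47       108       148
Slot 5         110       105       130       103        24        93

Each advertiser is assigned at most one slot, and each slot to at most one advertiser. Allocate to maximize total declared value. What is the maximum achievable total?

Max total: $632

Optimal: Cove→Slot 1 ($127), Iris→Slot 2 ($87), Harbor→Slot 4 ($146), Ember→Slot 7 ($142), Pioneer→Slot 5 ($130) — total 127+87+146+142+130 = $632.
Next-best assignment: Cove→Slot 1, Larkspur→Slot 2, Harbor→Slot 4, Ember→Slot 7, Pioneer→Slot 5 = $628.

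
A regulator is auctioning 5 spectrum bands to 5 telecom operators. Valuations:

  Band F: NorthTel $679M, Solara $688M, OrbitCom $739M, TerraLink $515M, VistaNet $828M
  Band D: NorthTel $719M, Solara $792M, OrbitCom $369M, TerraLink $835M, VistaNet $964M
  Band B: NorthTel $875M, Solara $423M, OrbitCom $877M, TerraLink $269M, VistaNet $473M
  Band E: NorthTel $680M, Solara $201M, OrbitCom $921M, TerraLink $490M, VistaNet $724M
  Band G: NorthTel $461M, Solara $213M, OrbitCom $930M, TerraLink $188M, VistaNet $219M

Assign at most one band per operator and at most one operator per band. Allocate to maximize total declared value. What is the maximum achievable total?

Optimal: NorthTel→Band B ($875M), Solara→Band F ($688M), OrbitCom→Band G ($930M), TerraLink→Band D ($835M), VistaNet→Band E ($724M) — total 875+688+930+835+724 = $4052M.
Row-greedy (each operator in turn takes its best remaining band) gives $3836M, worse by 216.
Next-best assignment: NorthTel→Band B, Solara→Band F, OrbitCom→Band G, TerraLink→Band E, VistaNet→Band D = $3947M.

Maximum total: $4052M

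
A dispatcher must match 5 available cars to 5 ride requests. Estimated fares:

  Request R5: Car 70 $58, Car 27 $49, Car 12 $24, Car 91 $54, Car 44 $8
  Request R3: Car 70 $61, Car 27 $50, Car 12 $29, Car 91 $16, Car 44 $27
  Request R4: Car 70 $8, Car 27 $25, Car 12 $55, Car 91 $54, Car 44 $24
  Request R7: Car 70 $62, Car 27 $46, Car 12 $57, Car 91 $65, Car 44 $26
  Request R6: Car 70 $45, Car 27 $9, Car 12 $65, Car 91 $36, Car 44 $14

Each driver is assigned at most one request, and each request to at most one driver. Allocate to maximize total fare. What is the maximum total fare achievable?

Max total: $264

Optimal: Car 70→Request R3 ($61), Car 27→Request R5 ($49), Car 12→Request R6 ($65), Car 91→Request R7 ($65), Car 44→Request R4 ($24) — total 61+49+65+65+24 = $264.
Row-greedy (each driver in turn takes its best remaining request) gives $255, worse by 9.
Next-best assignment: Car 70→Request R5, Car 27→Request R3, Car 12→Request R6, Car 91→Request R7, Car 44→Request R4 = $262.
Every other assignment is strictly worse.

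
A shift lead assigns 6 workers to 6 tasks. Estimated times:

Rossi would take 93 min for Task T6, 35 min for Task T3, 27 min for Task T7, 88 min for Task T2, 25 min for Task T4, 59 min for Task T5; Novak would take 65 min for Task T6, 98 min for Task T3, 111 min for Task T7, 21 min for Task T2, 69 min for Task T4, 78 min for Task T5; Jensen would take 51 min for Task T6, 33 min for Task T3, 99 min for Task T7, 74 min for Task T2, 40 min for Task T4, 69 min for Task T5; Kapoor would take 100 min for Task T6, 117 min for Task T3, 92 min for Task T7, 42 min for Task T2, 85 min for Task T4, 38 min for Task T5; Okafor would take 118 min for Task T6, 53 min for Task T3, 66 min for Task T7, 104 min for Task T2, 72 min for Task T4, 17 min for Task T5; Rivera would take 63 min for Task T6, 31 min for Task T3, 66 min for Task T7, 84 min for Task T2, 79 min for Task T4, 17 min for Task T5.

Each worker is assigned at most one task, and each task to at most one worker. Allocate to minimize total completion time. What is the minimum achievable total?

Treat this as an assignment problem: match each worker to one task.
Optimal: Rossi→Task T7 (27 min), Novak→Task T6 (65 min), Jensen→Task T4 (40 min), Kapoor→Task T2 (42 min), Okafor→Task T5 (17 min), Rivera→Task T3 (31 min) — total 27+65+40+42+17+31 = 222 min.
Row-greedy (each worker in turn takes its cheapest remaining task) gives 246 min, worse by 24.
No other one-to-one assignment undercuts 222 min.

Minimum total: 222 min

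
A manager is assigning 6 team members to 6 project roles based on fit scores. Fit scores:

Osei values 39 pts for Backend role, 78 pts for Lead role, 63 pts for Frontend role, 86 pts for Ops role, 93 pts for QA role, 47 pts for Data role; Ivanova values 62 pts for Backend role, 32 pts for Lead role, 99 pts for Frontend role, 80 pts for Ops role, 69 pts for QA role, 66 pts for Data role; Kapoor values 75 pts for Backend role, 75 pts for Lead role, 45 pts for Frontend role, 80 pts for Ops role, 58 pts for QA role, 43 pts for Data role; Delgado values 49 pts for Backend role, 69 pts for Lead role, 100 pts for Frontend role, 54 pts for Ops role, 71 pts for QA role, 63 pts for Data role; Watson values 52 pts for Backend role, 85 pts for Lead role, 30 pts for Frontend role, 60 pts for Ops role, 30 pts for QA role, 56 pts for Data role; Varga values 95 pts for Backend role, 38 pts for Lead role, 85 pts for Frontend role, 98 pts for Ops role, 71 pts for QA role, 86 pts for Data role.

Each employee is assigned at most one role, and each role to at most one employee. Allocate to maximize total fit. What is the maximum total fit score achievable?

Optimal: Osei→QA role (93 pts), Ivanova→Ops role (80 pts), Kapoor→Backend role (75 pts), Delgado→Frontend role (100 pts), Watson→Lead role (85 pts), Varga→Data role (86 pts) — total 93+80+75+100+85+86 = 519 pts.
Column-greedy (each role in turn goes to its best remaining employee) gives 478 pts, worse by 41.
Swapping Delgado↔Ivanova (Delgado→Ops role 54 pts, Ivanova→Frontend role 99 pts) loses 27.
Checked against all permutations: 519 pts is optimal.

Max total: 519 pts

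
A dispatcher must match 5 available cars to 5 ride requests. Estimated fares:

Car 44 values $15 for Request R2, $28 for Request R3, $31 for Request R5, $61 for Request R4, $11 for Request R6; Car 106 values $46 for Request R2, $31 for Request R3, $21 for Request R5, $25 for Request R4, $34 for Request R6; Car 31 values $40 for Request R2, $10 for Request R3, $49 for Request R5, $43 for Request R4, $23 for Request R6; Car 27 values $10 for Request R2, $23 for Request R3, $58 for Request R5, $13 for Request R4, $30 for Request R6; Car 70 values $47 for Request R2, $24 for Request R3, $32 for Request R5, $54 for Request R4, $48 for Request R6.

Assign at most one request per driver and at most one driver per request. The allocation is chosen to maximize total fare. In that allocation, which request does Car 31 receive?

Car 31 receives Request R2.

This is a one-to-one assignment (maximum-weight bipartite matching).
Optimal: Car 44→Request R4 ($61), Car 106→Request R3 ($31), Car 31→Request R2 ($40), Car 27→Request R5 ($58), Car 70→Request R6 ($48) — total 61+31+40+58+48 = $238.
Max-entry greedy (repeatedly take the single best remaining cell) gives $223, worse by 15.
Next-best assignment: Car 44→Request R4, Car 106→Request R2, Car 31→Request R5, Car 27→Request R3, Car 70→Request R6 = $227.
Car 31's own top request is Request R5 ($49), but forcing Car 31→Request R5 and reassigning the rest optimally gives only $227 — worse by 11.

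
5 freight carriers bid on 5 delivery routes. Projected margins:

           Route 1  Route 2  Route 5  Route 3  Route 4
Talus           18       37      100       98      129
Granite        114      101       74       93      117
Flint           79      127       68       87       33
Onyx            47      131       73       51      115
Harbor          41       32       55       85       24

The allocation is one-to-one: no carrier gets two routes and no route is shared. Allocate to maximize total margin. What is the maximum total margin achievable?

This is the linear assignment problem.
Optimal: Talus→Route 5 ($100k), Granite→Route 1 ($114k), Flint→Route 2 ($127k), Onyx→Route 4 ($115k), Harbor→Route 3 ($85k) — total 100+114+127+115+85 = $541k.
Max-entry greedy (repeatedly take the single best remaining cell) gives $516k, worse by 25.
Next-best assignment: Talus→Route 4, Granite→Route 1, Flint→Route 2, Onyx→Route 5, Harbor→Route 3 = $528k.

Maximum total: $541k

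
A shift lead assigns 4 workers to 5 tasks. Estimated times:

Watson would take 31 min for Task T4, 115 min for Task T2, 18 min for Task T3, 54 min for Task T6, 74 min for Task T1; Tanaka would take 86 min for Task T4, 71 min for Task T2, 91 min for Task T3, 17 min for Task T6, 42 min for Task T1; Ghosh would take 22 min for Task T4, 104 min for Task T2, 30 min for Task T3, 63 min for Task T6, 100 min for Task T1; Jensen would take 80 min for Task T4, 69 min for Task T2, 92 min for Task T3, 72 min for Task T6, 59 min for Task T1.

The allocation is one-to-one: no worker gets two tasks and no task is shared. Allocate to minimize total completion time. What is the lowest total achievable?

Min total: 116 min

Treat this as an assignment problem: match each worker to one task.
Optimal: Watson→Task T3 (18 min), Tanaka→Task T6 (17 min), Ghosh→Task T4 (22 min), Jensen→Task T1 (59 min) — total 18+17+22+59 = 116 min.
Swapping Ghosh↔Jensen (Ghosh→Task T1 100 min, Jensen→Task T4 80 min) adds 99.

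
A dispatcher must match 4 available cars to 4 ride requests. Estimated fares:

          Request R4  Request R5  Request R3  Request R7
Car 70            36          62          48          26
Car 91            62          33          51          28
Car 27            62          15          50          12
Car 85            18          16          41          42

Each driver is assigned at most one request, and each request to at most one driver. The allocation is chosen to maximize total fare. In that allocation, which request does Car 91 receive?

Optimal: Car 70→Request R5 ($62), Car 91→Request R3 ($51), Car 27→Request R4 ($62), Car 85→Request R7 ($42) — total 62+51+62+42 = $217.
Column-greedy (each request in turn goes to its best remaining driver) gives $216, worse by 1.
Car 91's own top request is Request R4 ($62), but forcing Car 91→Request R4 and reassigning the rest optimally gives only $216 — worse by 1.

Car 91 receives Request R3.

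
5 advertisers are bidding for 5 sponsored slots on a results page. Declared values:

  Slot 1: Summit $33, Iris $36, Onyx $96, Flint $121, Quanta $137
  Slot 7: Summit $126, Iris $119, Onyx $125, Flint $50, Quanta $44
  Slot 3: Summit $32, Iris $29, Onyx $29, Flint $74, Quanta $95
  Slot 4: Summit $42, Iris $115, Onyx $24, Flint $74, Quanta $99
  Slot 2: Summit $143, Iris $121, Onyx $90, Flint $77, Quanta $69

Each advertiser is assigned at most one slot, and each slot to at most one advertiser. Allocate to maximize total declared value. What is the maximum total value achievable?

Max total: $599

This is the linear assignment problem.
Optimal: Summit→Slot 2 ($143), Iris→Slot 4 ($115), Onyx→Slot 7 ($125), Flint→Slot 1 ($121), Quanta→Slot 3 ($95) — total 143+115+125+121+95 = $599.
Column-greedy (each slot in turn goes to its best remaining advertiser) gives $542, worse by 57.
Every other assignment is strictly worse.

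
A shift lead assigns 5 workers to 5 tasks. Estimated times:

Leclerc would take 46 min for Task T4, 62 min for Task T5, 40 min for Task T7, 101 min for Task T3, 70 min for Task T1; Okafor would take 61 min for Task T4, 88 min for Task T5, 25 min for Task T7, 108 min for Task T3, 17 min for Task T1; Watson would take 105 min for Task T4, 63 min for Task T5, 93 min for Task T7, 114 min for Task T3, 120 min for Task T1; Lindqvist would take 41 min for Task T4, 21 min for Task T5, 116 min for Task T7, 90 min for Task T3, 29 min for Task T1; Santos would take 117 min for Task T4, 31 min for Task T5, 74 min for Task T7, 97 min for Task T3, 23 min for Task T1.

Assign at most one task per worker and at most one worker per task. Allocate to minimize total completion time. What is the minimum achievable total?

This is the linear assignment problem.
Optimal: Leclerc→Task T4 (46 min), Okafor→Task T7 (25 min), Watson→Task T3 (114 min), Lindqvist→Task T5 (21 min), Santos→Task T1 (23 min) — total 46+25+114+21+23 = 229 min.
Row-greedy (each worker in turn takes its cheapest remaining task) gives 258 min, worse by 29.
Swapping Okafor↔Watson (Okafor→Task T3 108 min, Watson→Task T7 93 min) adds 62.

Min total: 229 min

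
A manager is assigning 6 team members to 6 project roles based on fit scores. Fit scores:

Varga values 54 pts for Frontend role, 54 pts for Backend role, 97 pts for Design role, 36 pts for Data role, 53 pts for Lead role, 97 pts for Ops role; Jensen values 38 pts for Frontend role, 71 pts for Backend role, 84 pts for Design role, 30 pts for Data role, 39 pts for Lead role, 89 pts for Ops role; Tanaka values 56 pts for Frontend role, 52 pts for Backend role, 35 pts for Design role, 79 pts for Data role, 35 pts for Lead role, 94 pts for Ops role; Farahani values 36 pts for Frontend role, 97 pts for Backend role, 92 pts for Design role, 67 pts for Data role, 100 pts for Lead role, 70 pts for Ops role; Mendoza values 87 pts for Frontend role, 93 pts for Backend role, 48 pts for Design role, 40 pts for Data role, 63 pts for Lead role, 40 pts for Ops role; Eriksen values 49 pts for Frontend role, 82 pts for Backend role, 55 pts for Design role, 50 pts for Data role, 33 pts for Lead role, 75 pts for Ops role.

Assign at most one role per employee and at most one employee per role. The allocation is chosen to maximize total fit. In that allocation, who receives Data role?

Optimal: Varga→Design role (97 pts), Jensen→Ops role (89 pts), Tanaka→Data role (79 pts), Farahani→Lead role (100 pts), Mendoza→Frontend role (87 pts), Eriksen→Backend role (82 pts) — total 97+89+79+100+87+82 = 534 pts.
Swapping Tanaka↔Mendoza (Tanaka→Frontend role 56 pts, Mendoza→Data role 40 pts) loses 70.
Tanaka's own top role is Ops role (94 pts), but forcing Tanaka→Ops role and reassigning the rest optimally gives only 499 pts — worse by 35.

Tanaka receives Data role.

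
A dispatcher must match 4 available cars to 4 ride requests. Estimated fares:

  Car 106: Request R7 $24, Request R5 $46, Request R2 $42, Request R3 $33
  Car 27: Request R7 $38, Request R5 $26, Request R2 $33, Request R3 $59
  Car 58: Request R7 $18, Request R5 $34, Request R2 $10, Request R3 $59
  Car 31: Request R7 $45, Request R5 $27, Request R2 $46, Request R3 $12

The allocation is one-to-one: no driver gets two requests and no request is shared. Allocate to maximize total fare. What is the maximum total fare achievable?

Optimal: Car 106→Request R5 ($46), Car 27→Request R7 ($38), Car 58→Request R3 ($59), Car 31→Request R2 ($46) — total 46+38+59+46 = $189.
Column-greedy (each request in turn goes to its best remaining driver) gives $183, worse by 6.
Next-best assignment: Car 106→Request R5, Car 27→Request R2, Car 58→Request R3, Car 31→Request R7 = $183.
No other one-to-one assignment exceeds $189.

Maximum total: $189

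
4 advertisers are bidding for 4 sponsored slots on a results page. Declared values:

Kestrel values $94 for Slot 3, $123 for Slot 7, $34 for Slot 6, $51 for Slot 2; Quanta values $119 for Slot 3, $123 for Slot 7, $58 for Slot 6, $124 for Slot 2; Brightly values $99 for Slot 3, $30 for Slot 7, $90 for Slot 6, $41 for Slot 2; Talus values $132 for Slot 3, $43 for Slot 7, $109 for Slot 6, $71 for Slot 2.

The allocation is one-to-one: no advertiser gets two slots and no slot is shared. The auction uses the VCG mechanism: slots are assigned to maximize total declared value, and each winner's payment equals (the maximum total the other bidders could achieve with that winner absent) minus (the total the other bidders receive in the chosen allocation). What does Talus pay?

Efficient allocation: Kestrel→Slot 7 ($123), Quanta→Slot 2 ($124), Brightly→Slot 6 ($90), Talus→Slot 3 ($132); total welfare W = $469.
Talus receives Slot 3 at value $132, so the others get W − 132 = $337.
Without Talus: best allocation of the remaining 3 bidders over all 4 slots is Kestrel→Slot 7 ($123), Quanta→Slot 2 ($124), Brightly→Slot 3 ($99), total $346.
VCG payment = (others' best without Talus) − (others' welfare with Talus) = 346 − 337 = $9.

Talus pays $9.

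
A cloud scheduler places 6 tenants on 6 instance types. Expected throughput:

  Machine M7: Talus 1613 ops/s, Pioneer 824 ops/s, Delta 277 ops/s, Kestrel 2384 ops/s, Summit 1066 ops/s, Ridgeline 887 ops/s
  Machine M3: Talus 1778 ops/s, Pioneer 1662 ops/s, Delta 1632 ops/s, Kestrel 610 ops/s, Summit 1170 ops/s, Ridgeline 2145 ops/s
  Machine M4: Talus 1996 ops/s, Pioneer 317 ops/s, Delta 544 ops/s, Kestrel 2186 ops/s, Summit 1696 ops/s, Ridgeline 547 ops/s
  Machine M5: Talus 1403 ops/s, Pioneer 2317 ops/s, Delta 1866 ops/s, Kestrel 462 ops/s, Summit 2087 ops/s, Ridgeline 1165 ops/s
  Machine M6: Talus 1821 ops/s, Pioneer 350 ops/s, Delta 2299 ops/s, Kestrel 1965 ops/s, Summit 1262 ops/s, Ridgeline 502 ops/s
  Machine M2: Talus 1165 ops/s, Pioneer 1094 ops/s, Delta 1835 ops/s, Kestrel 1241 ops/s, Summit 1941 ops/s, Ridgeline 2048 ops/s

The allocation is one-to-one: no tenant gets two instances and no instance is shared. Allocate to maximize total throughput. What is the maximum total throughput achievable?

Optimal: Talus→Machine M4 (1996 ops/s), Pioneer→Machine M5 (2317 ops/s), Delta→Machine M6 (2299 ops/s), Kestrel→Machine M7 (2384 ops/s), Summit→Machine M2 (1941 ops/s), Ridgeline→Machine M3 (2145 ops/s) — total 1996+2317+2299+2384+1941+2145 = 13082 ops/s.
Swapping Pioneer↔Ridgeline (Pioneer→Machine M3 1662 ops/s, Ridgeline→Machine M5 1165 ops/s) loses 1635.

Max total: 13082 ops/s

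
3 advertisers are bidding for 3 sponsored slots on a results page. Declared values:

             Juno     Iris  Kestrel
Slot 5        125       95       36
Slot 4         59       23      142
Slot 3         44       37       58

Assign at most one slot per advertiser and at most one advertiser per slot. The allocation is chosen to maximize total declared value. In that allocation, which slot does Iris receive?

Optimal: Juno→Slot 5 ($125), Iris→Slot 3 ($37), Kestrel→Slot 4 ($142) — total 125+37+142 = $304.
Iris's own top slot is Slot 5 ($95), but forcing Iris→Slot 5 and reassigning the rest optimally gives only $281 — worse by 23.

Iris receives Slot 3.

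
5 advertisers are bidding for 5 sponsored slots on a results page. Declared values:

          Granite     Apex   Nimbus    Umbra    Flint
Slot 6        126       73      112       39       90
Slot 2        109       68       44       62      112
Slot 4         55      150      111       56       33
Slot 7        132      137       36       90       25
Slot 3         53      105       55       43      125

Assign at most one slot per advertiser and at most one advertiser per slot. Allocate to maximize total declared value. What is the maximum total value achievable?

Optimal: Granite→Slot 2 ($109), Apex→Slot 4 ($150), Nimbus→Slot 6 ($112), Umbra→Slot 7 ($90), Flint→Slot 3 ($125) — total 109+150+112+90+125 = $586.
Max-entry greedy (repeatedly take the single best remaining cell) gives $581, worse by 5.
No other one-to-one assignment exceeds $586.

Max total: $586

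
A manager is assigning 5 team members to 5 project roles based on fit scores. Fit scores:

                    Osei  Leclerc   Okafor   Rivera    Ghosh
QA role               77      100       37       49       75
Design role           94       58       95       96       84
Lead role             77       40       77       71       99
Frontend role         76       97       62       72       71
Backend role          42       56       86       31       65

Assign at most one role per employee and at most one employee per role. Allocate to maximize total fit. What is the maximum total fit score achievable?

Max total: 457 pts

Optimal: Osei→Frontend role (76 pts), Leclerc→QA role (100 pts), Okafor→Backend role (86 pts), Rivera→Design role (96 pts), Ghosh→Lead role (99 pts) — total 76+100+86+96+99 = 457 pts.
Row-greedy (each employee in turn takes its best remaining role) gives 451 pts, worse by 6.
Every other assignment is strictly worse.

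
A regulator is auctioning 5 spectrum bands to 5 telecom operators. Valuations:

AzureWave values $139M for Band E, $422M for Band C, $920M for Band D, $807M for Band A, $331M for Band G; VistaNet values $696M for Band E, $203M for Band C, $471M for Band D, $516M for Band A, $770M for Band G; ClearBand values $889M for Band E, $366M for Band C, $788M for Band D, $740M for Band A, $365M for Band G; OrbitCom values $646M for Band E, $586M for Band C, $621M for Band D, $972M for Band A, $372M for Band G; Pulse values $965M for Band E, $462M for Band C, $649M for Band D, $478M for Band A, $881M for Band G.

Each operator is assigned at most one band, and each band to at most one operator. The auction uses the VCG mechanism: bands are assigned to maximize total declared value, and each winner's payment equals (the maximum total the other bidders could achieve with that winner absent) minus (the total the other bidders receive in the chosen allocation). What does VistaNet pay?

VistaNet pays $419M.

Efficient allocation: AzureWave→Band D ($920M), VistaNet→Band G ($770M), ClearBand→Band E ($889M), OrbitCom→Band A ($972M), Pulse→Band C ($462M); total welfare W = $4013M.
VistaNet receives Band G at value $770M, so the others get W − 770 = $3243M.
Without VistaNet: best allocation of the remaining 4 bidders over all 5 bands is AzureWave→Band D ($920M), ClearBand→Band E ($889M), OrbitCom→Band A ($972M), Pulse→Band G ($881M), total $3662M.
VCG payment = (others' best without VistaNet) − (others' welfare with VistaNet) = 3662 − 3243 = $419M.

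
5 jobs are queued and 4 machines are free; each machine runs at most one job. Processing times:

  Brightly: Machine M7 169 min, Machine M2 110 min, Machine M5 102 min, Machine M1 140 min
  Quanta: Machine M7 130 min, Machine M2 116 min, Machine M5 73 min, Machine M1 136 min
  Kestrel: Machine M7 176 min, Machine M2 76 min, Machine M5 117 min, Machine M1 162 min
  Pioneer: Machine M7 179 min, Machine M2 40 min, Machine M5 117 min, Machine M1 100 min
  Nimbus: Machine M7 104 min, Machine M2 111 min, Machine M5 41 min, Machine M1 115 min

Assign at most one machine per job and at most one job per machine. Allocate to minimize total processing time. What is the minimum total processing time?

Optimal: Quanta→Machine M7 (130 min), Kestrel→Machine M2 (76 min), Nimbus→Machine M5 (41 min), Pioneer→Machine M1 (100 min) — total 130+76+41+100 = 347 min.
Min-entry greedy (repeatedly take the single cheapest remaining cell) gives 351 min, worse by 4.
Next-best assignment: Quanta→Machine M7, Pioneer→Machine M2, Nimbus→Machine M5, Brightly→Machine M1 = 351 min.

Min total: 347 min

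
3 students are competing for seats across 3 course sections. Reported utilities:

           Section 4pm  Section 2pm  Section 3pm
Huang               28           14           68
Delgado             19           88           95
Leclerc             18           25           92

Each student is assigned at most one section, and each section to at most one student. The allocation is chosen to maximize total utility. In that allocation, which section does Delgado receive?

Optimal: Huang→Section 4pm (28 points), Delgado→Section 2pm (88 points), Leclerc→Section 3pm (92 points) — total 28+88+92 = 208 points.
Max-entry greedy (repeatedly take the single best remaining cell) gives 148 points, worse by 60.
No other one-to-one assignment exceeds 208 points.
Delgado's own top section is Section 3pm (95 points), but forcing Delgado→Section 3pm and reassigning the rest optimally gives only 148 points — worse by 60.

Delgado receives Section 2pm.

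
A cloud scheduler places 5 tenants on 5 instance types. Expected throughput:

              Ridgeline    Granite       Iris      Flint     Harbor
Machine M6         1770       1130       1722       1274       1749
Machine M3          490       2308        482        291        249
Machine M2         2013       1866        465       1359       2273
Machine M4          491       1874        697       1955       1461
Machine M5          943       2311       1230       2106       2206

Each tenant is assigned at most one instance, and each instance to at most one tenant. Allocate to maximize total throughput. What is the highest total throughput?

Max total: 10204 ops/s

Optimal: Ridgeline→Machine M2 (2013 ops/s), Granite→Machine M3 (2308 ops/s), Iris→Machine M6 (1722 ops/s), Flint→Machine M4 (1955 ops/s), Harbor→Machine M5 (2206 ops/s) — total 2013+2308+1722+1955+2206 = 10204 ops/s.
Every other assignment is strictly worse.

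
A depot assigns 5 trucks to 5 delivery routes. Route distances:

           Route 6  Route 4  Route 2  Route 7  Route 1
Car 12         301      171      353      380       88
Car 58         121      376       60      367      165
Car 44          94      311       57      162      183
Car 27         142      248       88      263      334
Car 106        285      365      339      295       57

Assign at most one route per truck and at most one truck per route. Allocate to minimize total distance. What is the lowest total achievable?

Min total: 592 km

Optimal: Car 12→Route 4 (171 km), Car 58→Route 2 (60 km), Car 44→Route 7 (162 km), Car 27→Route 6 (142 km), Car 106→Route 1 (57 km) — total 171+60+162+142+57 = 592 km.
Column-greedy (each route in turn goes to its cheapest remaining truck) gives 645 km, worse by 53.
Swapping Car 44↔Car 27 (Car 44→Route 6 94 km, Car 27→Route 7 263 km) adds 53.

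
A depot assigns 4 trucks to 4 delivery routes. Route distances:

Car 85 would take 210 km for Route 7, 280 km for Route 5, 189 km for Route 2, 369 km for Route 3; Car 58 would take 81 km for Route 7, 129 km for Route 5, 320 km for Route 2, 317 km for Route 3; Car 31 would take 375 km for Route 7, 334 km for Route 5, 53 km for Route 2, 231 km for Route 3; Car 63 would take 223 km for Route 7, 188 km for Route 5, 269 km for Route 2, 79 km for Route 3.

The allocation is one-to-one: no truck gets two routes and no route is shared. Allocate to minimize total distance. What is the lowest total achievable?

Min total: 471 km

Optimal: Car 85→Route 7 (210 km), Car 58→Route 5 (129 km), Car 31→Route 2 (53 km), Car 63→Route 3 (79 km) — total 210+129+53+79 = 471 km.
Row-greedy (each truck in turn takes its cheapest remaining route) gives 689 km, worse by 218.
Next-best assignment: Car 85→Route 5, Car 58→Route 7, Car 31→Route 2, Car 63→Route 3 = 493 km.
Swapping Car 63↔Car 85 (Car 63→Route 7 223 km, Car 85→Route 3 369 km) adds 303.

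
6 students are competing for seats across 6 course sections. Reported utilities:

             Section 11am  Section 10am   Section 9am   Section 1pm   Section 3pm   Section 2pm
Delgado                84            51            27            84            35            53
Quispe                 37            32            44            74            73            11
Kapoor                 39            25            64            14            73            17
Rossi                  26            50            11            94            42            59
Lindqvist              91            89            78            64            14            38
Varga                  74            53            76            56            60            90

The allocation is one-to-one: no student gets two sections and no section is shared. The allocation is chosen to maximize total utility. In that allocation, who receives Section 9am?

Kapoor receives Section 9am.

This is the linear assignment problem.
Optimal: Delgado→Section 11am (84 points), Quispe→Section 3pm (73 points), Kapoor→Section 9am (64 points), Rossi→Section 1pm (94 points), Lindqvist→Section 10am (89 points), Varga→Section 2pm (90 points) — total 84+73+64+94+89+90 = 494 points.
Column-greedy (each section in turn goes to its best remaining student) gives 428 points, worse by 66.
Next-best assignment: Delgado→Section 11am, Quispe→Section 9am, Kapoor→Section 3pm, Rossi→Section 1pm, Lindqvist→Section 10am, Varga→Section 2pm = 474 points.
Checked against all permutations: 494 points is optimal.
Kapoor's own top section is Section 3pm (73 points), but forcing Kapoor→Section 3pm and reassigning the rest optimally gives only 474 points — worse by 20.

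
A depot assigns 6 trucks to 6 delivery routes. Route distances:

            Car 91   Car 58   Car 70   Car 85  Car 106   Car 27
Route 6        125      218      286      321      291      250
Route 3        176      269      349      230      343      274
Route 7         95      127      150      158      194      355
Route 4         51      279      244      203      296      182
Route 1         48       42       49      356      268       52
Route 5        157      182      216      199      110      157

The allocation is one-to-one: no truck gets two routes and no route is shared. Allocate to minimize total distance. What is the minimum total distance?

Optimal: Car 91→Route 4 (51 km), Car 58→Route 6 (218 km), Car 70→Route 7 (150 km), Car 85→Route 3 (230 km), Car 106→Route 5 (110 km), Car 27→Route 1 (52 km) — total 51+218+150+230+110+52 = 811 km.
Column-greedy (each route in turn goes to its cheapest remaining truck) gives 823 km, worse by 12.
Next-best assignment: Car 91→Route 4, Car 58→Route 7, Car 70→Route 1, Car 85→Route 3, Car 106→Route 5, Car 27→Route 6 = 817 km.
Swapping Car 106↔Car 85 (Car 106→Route 3 343 km, Car 85→Route 5 199 km) adds 202.

Min total: 811 km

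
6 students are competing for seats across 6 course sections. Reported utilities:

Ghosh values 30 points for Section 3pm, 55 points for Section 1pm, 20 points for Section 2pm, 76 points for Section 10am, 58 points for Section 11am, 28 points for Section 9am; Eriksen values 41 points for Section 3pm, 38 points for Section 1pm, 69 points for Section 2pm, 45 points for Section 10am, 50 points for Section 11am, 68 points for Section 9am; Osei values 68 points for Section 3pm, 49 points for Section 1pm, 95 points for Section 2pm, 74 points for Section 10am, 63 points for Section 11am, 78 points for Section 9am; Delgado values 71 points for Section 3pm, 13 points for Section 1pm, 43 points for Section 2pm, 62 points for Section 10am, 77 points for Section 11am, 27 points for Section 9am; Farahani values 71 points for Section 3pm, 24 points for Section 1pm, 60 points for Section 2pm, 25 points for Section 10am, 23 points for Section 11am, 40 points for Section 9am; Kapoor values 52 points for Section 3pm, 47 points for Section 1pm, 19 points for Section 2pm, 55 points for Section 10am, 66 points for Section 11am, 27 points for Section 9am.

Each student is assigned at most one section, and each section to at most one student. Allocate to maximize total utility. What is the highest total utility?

Treat this as an assignment problem: match each student to one section.
Optimal: Ghosh→Section 10am (76 points), Eriksen→Section 9am (68 points), Osei→Section 2pm (95 points), Delgado→Section 11am (77 points), Farahani→Section 3pm (71 points), Kapoor→Section 1pm (47 points) — total 76+68+95+77+71+47 = 434 points.
Row-greedy (each student in turn takes its best remaining section) gives 418 points, worse by 16.
Next-best assignment: Ghosh→Section 1pm, Eriksen→Section 9am, Osei→Section 2pm, Delgado→Section 11am, Farahani→Section 3pm, Kapoor→Section 10am = 421 points.

Maximum total: 434 points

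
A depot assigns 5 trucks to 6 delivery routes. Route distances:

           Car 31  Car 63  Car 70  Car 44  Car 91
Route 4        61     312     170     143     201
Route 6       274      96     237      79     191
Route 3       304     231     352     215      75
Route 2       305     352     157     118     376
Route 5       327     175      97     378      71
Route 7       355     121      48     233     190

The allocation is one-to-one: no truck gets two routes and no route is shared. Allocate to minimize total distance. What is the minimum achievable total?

Minimum total: 394 km

Optimal: Car 31→Route 4 (61 km), Car 63→Route 6 (96 km), Car 70→Route 7 (48 km), Car 44→Route 2 (118 km), Car 91→Route 5 (71 km) — total 61+96+48+118+71 = 394 km.
Swapping Car 63↔Car 44 (Car 63→Route 2 352 km, Car 44→Route 6 79 km) adds 217.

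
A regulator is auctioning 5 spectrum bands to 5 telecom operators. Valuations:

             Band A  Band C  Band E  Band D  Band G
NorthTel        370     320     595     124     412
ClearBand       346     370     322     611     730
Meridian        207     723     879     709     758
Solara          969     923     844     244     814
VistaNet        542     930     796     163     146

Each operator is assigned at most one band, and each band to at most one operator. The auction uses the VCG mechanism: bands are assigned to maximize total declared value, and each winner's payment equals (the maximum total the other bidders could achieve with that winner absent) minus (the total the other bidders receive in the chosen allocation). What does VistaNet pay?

Efficient allocation: NorthTel→Band E ($595M), ClearBand→Band G ($730M), Meridian→Band D ($709M), Solara→Band A ($969M), VistaNet→Band C ($930M); total welfare W = $3933M.
VistaNet receives Band C at value $930M, so the others get W − 930 = $3003M.
Without VistaNet: best allocation of the remaining 4 bidders over all 5 bands is NorthTel→Band E ($595M), ClearBand→Band G ($730M), Meridian→Band C ($723M), Solara→Band A ($969M), total $3017M.
VCG payment = (others' best without VistaNet) − (others' welfare with VistaNet) = 3017 − 3003 = $14M.

VistaNet pays $14M.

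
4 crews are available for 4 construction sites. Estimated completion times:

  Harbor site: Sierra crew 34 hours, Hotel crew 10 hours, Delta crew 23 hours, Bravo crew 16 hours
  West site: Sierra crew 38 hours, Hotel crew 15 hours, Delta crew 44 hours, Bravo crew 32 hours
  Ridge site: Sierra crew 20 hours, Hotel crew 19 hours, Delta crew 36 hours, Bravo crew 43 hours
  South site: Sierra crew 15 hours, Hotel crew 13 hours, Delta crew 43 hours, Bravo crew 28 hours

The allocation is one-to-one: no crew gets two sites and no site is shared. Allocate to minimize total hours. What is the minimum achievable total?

Min total: 82 hours

Optimal: Sierra crew→South site (15 hours), Hotel crew→West site (15 hours), Delta crew→Ridge site (36 hours), Bravo crew→Harbor site (16 hours) — total 15+15+36+16 = 82 hours.
Min-entry greedy (repeatedly take the single cheapest remaining cell) gives 93 hours, worse by 11.
Checked against all permutations: 82 hours is optimal.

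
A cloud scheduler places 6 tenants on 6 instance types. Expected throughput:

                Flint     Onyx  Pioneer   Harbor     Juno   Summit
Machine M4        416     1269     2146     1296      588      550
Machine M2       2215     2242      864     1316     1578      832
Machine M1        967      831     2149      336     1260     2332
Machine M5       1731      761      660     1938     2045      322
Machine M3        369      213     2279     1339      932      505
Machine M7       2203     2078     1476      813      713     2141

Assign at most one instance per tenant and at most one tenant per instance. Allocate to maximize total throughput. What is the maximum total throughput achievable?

Max total: 12397 ops/s

Treat this as an assignment problem: match each tenant to one instance.
Optimal: Flint→Machine M7 (2203 ops/s), Onyx→Machine M2 (2242 ops/s), Pioneer→Machine M3 (2279 ops/s), Harbor→Machine M4 (1296 ops/s), Juno→Machine M5 (2045 ops/s), Summit→Machine M1 (2332 ops/s) — total 2203+2242+2279+1296+2045+2332 = 12397 ops/s.
Column-greedy (each instance in turn goes to its best remaining tenant) gives 12307 ops/s, worse by 90.
Next-best assignment: Flint→Machine M7, Onyx→Machine M2, Pioneer→Machine M4, Harbor→Machine M3, Juno→Machine M5, Summit→Machine M1 = 12307 ops/s.
No other one-to-one assignment exceeds 12397 ops/s.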